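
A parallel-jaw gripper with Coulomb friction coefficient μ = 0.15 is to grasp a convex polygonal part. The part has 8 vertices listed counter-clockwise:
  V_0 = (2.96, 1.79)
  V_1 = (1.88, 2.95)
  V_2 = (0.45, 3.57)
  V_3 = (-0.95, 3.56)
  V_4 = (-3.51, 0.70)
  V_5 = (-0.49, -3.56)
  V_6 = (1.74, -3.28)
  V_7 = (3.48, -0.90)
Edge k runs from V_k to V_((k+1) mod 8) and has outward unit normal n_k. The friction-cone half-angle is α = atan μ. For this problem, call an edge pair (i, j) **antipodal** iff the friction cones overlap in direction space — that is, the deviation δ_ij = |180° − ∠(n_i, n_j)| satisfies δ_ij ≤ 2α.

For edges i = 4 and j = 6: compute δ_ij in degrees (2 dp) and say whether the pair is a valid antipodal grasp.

α = atan 0.15 = 8.53°;  2α = 17.06°
edge 4: e_4 = (+3.02, -4.26);  n_4 = (-0.8158, -0.5783)
edge 6: e_6 = (+1.74, +2.38);  n_6 = (+0.8073, -0.5902)
∠(n_4, n_6) = 108.50°
δ = |180° − 108.50°| = 71.50°
71.50° > 2α = 17.06°  →  invalid

δ = 71.50°, invalid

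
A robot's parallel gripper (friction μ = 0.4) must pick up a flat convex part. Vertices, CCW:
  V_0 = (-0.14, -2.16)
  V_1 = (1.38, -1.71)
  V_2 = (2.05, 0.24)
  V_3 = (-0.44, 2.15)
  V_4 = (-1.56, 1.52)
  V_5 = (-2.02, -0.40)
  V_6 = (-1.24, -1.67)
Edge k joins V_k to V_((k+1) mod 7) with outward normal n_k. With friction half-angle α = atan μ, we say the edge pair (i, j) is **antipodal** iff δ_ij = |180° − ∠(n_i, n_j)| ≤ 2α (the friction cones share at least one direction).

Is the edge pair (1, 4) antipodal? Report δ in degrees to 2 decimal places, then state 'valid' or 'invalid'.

δ = 5.49°, valid

α = atan 0.4 = 21.80°;  2α = 43.60°
edge 1: e_1 = (+0.67, +1.95);  n_1 = (+0.9457, -0.3249)
edge 4: e_4 = (-0.46, -1.92);  n_4 = (-0.9725, +0.2330)
∠(n_1, n_4) = 174.51°
δ = |180° − 174.51°| = 5.49°
5.49° ≤ 2α = 43.60°  →  valid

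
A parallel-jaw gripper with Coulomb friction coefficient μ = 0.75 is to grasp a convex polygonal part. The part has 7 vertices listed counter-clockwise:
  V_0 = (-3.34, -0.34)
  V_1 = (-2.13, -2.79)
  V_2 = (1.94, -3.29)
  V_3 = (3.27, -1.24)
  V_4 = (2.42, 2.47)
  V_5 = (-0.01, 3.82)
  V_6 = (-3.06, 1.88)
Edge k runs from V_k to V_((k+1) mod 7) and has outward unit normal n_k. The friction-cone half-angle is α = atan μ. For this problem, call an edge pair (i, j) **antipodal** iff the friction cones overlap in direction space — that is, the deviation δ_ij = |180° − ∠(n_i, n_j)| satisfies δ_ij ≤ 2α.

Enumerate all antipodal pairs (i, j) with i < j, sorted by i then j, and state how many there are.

α = atan 0.75 = 36.87°;  2α = 73.74°
n_0 = (-0.8966, -0.4428)
n_1 = (-0.1219, -0.9925)
n_2 = (+0.8389, -0.5443)
n_3 = (+0.9747, +0.2233)
n_4 = (+0.4856, +0.8742)
n_5 = (-0.5367, +0.8438)
n_6 = (-0.9921, +0.1251)
  (0,1): δ = 123.29°  ·
  (0,2): δ = 59.26°  ✓
  (0,3): δ = 13.38°  ✓
  (0,4): δ = 34.66°  ✓
  (0,5): δ = 96.18°  ·
  (0,6): δ = 146.53°  ·
  (1,2): δ = 115.97°  ·
  (1,3): δ = 70.09°  ✓
  (1,4): δ = 22.05°  ✓
  (1,5): δ = 39.46°  ✓
  (1,6): δ = 89.82°  ·
  (2,3): δ = 134.12°  ·
  (2,4): δ = 86.08°  ·
  (2,5): δ = 24.57°  ✓
  (2,6): δ = 25.79°  ✓
  (3,4): δ = 131.96°  ·
  (3,5): δ = 70.45°  ✓
  (3,6): δ = 20.09°  ✓
  (4,5): δ = 118.49°  ·
  (4,6): δ = 68.13°  ✓
  (5,6): δ = 129.65°  ·
antipodal pairs: 11

count = 11; pairs: (0,2), (0,3), (0,4), (1,3), (1,4), (1,5), (2,5), (2,6), (3,5), (3,6), (4,6)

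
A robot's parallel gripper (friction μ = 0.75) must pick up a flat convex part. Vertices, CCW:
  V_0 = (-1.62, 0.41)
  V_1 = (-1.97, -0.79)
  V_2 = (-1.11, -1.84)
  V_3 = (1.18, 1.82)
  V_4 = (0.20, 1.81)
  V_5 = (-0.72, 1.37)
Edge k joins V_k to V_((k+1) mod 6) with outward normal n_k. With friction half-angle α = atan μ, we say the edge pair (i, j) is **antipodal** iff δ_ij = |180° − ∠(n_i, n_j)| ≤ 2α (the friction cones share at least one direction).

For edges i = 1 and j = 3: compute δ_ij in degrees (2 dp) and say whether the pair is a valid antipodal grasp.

α = atan 0.75 = 36.87°;  2α = 73.74°
edge 1: e_1 = (+0.86, -1.05);  n_1 = (-0.7736, -0.6336)
edge 3: e_3 = (-0.98, -0.01);  n_3 = (-0.0102, +0.9999)
∠(n_1, n_3) = 128.73°
δ = |180° − 128.73°| = 51.27°
51.27° ≤ 2α = 73.74°  →  valid

δ = 51.27°, valid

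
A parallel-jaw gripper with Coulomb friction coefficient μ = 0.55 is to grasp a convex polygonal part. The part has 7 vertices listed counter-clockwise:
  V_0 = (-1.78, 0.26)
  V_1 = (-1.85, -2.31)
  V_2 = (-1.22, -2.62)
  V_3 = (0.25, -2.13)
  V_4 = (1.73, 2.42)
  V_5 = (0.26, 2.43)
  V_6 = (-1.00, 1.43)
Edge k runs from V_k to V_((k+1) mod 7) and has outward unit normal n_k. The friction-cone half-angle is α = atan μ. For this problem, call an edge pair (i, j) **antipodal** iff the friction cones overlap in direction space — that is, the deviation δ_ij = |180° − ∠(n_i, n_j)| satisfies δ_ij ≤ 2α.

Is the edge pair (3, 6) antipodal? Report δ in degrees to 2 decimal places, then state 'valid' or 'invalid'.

δ = 15.67°, valid

α = atan 0.55 = 28.81°;  2α = 57.62°
edge 3: e_3 = (+1.48, +4.55);  n_3 = (+0.9510, -0.3093)
edge 6: e_6 = (-0.78, -1.17);  n_6 = (-0.8321, +0.5547)
∠(n_3, n_6) = 164.33°
δ = |180° − 164.33°| = 15.67°
15.67° ≤ 2α = 57.62°  →  valid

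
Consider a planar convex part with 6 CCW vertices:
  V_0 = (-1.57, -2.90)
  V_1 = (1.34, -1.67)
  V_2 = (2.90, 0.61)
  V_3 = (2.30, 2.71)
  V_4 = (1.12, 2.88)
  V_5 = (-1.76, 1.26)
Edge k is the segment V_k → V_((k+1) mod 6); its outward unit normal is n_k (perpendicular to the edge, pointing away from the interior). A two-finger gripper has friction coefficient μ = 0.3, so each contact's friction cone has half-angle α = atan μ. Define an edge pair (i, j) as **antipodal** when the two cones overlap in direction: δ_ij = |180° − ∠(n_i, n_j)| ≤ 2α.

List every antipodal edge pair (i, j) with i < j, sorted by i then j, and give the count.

count = 4; pairs: (0,3), (0,4), (1,4), (2,5)

α = atan 0.3 = 16.70°;  2α = 33.40°
n_0 = (+0.3893, -0.9211)
n_1 = (+0.8253, -0.5647)
n_2 = (+0.9615, +0.2747)
n_3 = (+0.1426, +0.9898)
n_4 = (-0.4903, +0.8716)
n_5 = (-0.9990, -0.0456)
  (0,1): δ = 147.29°  ·
  (0,2): δ = 96.97°  ·
  (0,3): δ = 31.11°  ✓
  (0,4): δ = 6.44°  ✓
  (0,5): δ = 69.70°  ·
  (1,2): δ = 129.67°  ·
  (1,3): δ = 63.82°  ·
  (1,4): δ = 26.26°  ✓
  (1,5): δ = 37.00°  ·
  (2,3): δ = 114.14°  ·
  (2,4): δ = 76.59°  ·
  (2,5): δ = 13.33°  ✓
  (3,4): δ = 142.44°  ·
  (3,5): δ = 79.19°  ·
  (4,5): δ = 116.74°  ·
antipodal pairs: 4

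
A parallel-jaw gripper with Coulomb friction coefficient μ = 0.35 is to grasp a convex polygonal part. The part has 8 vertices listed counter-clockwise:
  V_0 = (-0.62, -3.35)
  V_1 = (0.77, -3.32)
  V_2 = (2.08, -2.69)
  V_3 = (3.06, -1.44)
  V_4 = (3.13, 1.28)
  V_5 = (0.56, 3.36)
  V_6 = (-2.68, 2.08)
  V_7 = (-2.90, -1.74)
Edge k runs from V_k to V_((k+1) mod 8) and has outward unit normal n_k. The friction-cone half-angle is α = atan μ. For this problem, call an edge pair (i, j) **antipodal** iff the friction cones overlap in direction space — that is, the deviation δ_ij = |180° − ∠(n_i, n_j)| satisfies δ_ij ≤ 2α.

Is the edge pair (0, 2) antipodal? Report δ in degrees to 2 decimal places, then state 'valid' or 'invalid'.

δ = 129.33°, invalid

α = atan 0.35 = 19.29°;  2α = 38.58°
edge 0: e_0 = (+1.39, +0.03);  n_0 = (+0.0216, -0.9998)
edge 2: e_2 = (+0.98, +1.25);  n_2 = (+0.7870, -0.6170)
∠(n_0, n_2) = 50.67°
δ = |180° − 50.67°| = 129.33°
129.33° > 2α = 38.58°  →  invalid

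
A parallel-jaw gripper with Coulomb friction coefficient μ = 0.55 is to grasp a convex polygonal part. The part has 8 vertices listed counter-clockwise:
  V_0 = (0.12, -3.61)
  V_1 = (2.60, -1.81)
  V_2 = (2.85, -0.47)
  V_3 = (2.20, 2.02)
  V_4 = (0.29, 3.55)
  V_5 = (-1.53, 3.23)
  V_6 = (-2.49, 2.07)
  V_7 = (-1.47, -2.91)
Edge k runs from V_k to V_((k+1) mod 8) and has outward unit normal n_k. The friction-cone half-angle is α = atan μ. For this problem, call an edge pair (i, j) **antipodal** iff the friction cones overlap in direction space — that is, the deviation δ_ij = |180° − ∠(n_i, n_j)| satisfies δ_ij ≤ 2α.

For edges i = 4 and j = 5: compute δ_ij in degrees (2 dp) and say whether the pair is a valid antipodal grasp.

α = atan 0.55 = 28.81°;  2α = 57.62°
edge 4: e_4 = (-1.82, -0.32);  n_4 = (-0.1732, +0.9849)
edge 5: e_5 = (-0.96, -1.16);  n_5 = (-0.7704, +0.6376)
∠(n_4, n_5) = 40.42°
δ = |180° − 40.42°| = 139.58°
139.58° > 2α = 57.62°  →  invalid

δ = 139.58°, invalid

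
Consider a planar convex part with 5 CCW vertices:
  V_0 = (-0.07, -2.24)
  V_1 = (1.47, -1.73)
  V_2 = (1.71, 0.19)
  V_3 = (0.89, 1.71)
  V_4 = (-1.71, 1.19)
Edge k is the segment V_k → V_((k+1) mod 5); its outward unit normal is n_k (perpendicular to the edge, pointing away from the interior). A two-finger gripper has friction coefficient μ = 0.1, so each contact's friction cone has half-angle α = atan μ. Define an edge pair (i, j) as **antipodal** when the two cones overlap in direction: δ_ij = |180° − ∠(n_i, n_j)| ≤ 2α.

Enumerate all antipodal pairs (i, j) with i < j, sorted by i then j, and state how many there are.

count = 2; pairs: (0,3), (2,4)

α = atan 0.1 = 5.71°;  2α = 11.42°
n_0 = (+0.3144, -0.9493)
n_1 = (+0.9923, -0.1240)
n_2 = (+0.8801, +0.4748)
n_3 = (-0.1961, +0.9806)
n_4 = (-0.9022, -0.4314)
  (0,1): δ = 115.45°  ·
  (0,2): δ = 79.98°  ·
  (0,3): δ = 7.01°  ✓
  (0,4): δ = 97.23°  ·
  (1,2): δ = 144.53°  ·
  (1,3): δ = 71.57°  ·
  (1,4): δ = 32.68°  ·
  (2,3): δ = 107.04°  ·
  (2,4): δ = 2.79°  ✓
  (3,4): δ = 75.76°  ·
antipodal pairs: 2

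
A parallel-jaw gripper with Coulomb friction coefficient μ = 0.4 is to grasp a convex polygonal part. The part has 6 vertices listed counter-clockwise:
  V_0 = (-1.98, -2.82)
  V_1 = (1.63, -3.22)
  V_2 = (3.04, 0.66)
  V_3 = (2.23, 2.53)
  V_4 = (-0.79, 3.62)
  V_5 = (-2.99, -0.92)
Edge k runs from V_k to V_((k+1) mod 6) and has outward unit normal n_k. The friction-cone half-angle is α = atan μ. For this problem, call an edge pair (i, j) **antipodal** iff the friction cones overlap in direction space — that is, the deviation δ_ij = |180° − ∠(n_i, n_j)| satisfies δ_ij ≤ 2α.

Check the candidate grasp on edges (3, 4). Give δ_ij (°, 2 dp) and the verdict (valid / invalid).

δ = 96.01°, invalid

α = atan 0.4 = 21.80°;  2α = 43.60°
edge 3: e_3 = (-3.02, +1.09);  n_3 = (+0.3395, +0.9406)
edge 4: e_4 = (-2.20, -4.54);  n_4 = (-0.8999, +0.4361)
∠(n_3, n_4) = 83.99°
δ = |180° − 83.99°| = 96.01°
96.01° > 2α = 43.60°  →  invalid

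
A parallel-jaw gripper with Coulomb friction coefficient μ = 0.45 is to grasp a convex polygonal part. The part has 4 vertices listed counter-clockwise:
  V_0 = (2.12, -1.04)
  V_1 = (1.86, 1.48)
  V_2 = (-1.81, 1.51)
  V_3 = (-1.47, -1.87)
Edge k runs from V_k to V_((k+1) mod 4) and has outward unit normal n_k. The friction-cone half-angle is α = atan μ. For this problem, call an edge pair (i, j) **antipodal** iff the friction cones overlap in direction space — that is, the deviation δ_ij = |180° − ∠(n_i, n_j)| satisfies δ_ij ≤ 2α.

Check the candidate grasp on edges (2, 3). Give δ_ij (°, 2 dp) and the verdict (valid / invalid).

α = atan 0.45 = 24.23°;  2α = 48.46°
edge 2: e_2 = (+0.34, -3.38);  n_2 = (-0.9950, -0.1001)
edge 3: e_3 = (+3.59, +0.83);  n_3 = (+0.2253, -0.9743)
∠(n_2, n_3) = 97.27°
δ = |180° − 97.27°| = 82.73°
82.73° > 2α = 48.46°  →  invalid

δ = 82.73°, invalid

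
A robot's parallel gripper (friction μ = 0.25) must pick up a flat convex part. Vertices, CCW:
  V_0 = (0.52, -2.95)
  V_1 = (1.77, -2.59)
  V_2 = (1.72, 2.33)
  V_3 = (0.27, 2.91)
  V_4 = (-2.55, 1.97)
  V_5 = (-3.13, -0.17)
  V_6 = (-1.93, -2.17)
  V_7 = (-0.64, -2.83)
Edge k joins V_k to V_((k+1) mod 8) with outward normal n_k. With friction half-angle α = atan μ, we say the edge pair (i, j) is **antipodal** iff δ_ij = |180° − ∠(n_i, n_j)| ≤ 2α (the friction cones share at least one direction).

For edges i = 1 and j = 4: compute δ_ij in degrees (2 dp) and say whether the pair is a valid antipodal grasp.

δ = 15.75°, valid

α = atan 0.25 = 14.04°;  2α = 28.07°
edge 1: e_1 = (-0.05, +4.92);  n_1 = (+0.9999, +0.0102)
edge 4: e_4 = (-0.58, -2.14);  n_4 = (-0.9652, +0.2616)
∠(n_1, n_4) = 164.25°
δ = |180° − 164.25°| = 15.75°
15.75° ≤ 2α = 28.07°  →  valid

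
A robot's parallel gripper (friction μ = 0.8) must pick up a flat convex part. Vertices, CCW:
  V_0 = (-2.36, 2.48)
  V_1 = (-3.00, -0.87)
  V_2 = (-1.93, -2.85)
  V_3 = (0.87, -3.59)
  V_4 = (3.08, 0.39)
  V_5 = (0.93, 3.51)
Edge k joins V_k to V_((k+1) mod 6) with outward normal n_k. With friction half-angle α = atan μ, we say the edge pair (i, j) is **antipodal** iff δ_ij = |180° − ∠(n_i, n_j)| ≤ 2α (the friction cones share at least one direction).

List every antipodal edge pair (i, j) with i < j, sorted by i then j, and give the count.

α = atan 0.8 = 38.66°;  2α = 77.32°
n_0 = (-0.9822, +0.1877)
n_1 = (-0.8798, -0.4754)
n_2 = (-0.2555, -0.9668)
n_3 = (+0.8743, -0.4855)
n_4 = (+0.8234, +0.5674)
n_5 = (-0.2988, +0.9543)
  (0,1): δ = 140.80°  ·
  (0,2): δ = 93.99°  ·
  (0,3): δ = 18.23°  ✓
  (0,4): δ = 45.39°  ✓
  (0,5): δ = 118.20°  ·
  (1,2): δ = 133.19°  ·
  (1,3): δ = 57.43°  ✓
  (1,4): δ = 6.18°  ✓
  (1,5): δ = 79.00°  ·
  (2,3): δ = 104.24°  ·
  (2,4): δ = 40.63°  ✓
  (2,5): δ = 32.19°  ✓
  (3,4): δ = 116.39°  ·
  (3,5): δ = 43.57°  ✓
  (4,5): δ = 107.19°  ·
antipodal pairs: 7

count = 7; pairs: (0,3), (0,4), (1,3), (1,4), (2,4), (2,5), (3,5)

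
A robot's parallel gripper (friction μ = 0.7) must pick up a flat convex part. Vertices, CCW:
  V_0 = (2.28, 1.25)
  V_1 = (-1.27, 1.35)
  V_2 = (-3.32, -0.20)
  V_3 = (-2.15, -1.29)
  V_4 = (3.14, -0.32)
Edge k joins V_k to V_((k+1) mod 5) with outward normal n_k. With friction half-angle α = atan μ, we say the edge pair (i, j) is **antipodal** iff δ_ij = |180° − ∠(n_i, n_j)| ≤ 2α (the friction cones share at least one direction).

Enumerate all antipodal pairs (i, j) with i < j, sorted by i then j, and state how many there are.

α = atan 0.7 = 34.99°;  2α = 69.98°
n_0 = (+0.0282, +0.9996)
n_1 = (-0.6031, +0.7977)
n_2 = (-0.6816, -0.7317)
n_3 = (+0.1804, -0.9836)
n_4 = (+0.8770, +0.4804)
  (0,1): δ = 141.29°  ·
  (0,2): δ = 41.36°  ✓
  (0,3): δ = 12.00°  ✓
  (0,4): δ = 120.33°  ·
  (1,2): δ = 80.07°  ·
  (1,3): δ = 26.70°  ✓
  (1,4): δ = 81.62°  ·
  (2,3): δ = 126.64°  ·
  (2,4): δ = 18.31°  ✓
  (3,4): δ = 71.68°  ·
antipodal pairs: 4

count = 4; pairs: (0,2), (0,3), (1,3), (2,4)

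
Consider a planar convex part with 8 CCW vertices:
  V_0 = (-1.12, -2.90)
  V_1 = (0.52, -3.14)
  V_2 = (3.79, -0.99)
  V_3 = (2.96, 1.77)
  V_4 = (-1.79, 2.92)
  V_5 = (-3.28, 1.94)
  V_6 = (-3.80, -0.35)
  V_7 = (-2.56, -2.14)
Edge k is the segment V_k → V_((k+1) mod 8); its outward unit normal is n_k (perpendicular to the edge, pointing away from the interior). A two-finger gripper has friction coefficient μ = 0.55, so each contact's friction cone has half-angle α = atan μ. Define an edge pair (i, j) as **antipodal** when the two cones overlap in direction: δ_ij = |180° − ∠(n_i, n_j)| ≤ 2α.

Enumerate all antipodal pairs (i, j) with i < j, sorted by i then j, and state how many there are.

count = 10; pairs: (0,3), (0,4), (1,3), (1,4), (1,5), (2,5), (2,6), (2,7), (3,6), (3,7)

α = atan 0.55 = 28.81°;  2α = 57.62°
n_0 = (-0.1448, -0.9895)
n_1 = (+0.5494, -0.8356)
n_2 = (+0.9576, +0.2880)
n_3 = (+0.2353, +0.9719)
n_4 = (-0.5495, +0.8355)
n_5 = (-0.9752, +0.2214)
n_6 = (-0.8220, -0.5694)
n_7 = (-0.4668, -0.8844)
  (0,1): δ = 138.35°  ·
  (0,2): δ = 64.94°  ·
  (0,3): δ = 5.28°  ✓
  (0,4): δ = 41.66°  ✓
  (0,5): δ = 85.53°  ·
  (0,6): δ = 133.04°  ·
  (0,7): δ = 160.50°  ·
  (1,2): δ = 106.59°  ·
  (1,3): δ = 46.93°  ✓
  (1,4): δ = 0.01°  ✓
  (1,5): δ = 43.88°  ✓
  (1,6): δ = 91.39°  ·
  (1,7): δ = 118.85°  ·
  (2,3): δ = 120.35°  ·
  (2,4): δ = 73.40°  ·
  (2,5): δ = 29.53°  ✓
  (2,6): δ = 17.97°  ✓
  (2,7): δ = 45.44°  ✓
  (3,4): δ = 133.06°  ·
  (3,5): δ = 89.18°  ·
  (3,6): δ = 41.68°  ✓
  (3,7): δ = 14.21°  ✓
  (4,5): δ = 136.13°  ·
  (4,6): δ = 88.62°  ·
  (4,7): δ = 61.16°  ·
  (5,6): δ = 132.49°  ·
  (5,7): δ = 105.03°  ·
  (6,7): δ = 152.54°  ·
antipodal pairs: 10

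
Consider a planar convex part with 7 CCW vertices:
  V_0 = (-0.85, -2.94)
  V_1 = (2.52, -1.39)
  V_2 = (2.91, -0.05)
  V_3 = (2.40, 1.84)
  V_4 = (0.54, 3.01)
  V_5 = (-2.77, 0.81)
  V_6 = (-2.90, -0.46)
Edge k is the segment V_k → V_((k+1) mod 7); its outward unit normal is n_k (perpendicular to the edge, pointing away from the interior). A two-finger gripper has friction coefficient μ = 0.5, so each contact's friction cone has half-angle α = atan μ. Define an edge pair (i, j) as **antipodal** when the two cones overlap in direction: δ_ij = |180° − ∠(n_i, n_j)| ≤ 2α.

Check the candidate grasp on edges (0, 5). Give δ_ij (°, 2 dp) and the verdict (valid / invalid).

δ = 59.46°, invalid

α = atan 0.5 = 26.57°;  2α = 53.13°
edge 0: e_0 = (+3.37, +1.55);  n_0 = (+0.4179, -0.9085)
edge 5: e_5 = (-0.13, -1.27);  n_5 = (-0.9948, +0.1018)
∠(n_0, n_5) = 120.54°
δ = |180° − 120.54°| = 59.46°
59.46° > 2α = 53.13°  →  invalid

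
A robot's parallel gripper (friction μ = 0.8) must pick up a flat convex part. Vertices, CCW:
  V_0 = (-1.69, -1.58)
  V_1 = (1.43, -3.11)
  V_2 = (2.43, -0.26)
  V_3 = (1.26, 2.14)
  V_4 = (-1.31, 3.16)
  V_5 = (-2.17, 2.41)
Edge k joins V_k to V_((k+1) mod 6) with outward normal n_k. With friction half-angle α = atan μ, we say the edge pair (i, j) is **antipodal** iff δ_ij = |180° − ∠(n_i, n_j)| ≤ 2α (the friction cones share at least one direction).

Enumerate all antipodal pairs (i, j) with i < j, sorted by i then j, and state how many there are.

count = 8; pairs: (0,2), (0,3), (0,4), (1,4), (1,5), (2,4), (2,5), (3,5)

α = atan 0.8 = 38.66°;  2α = 77.32°
n_0 = (-0.4403, -0.8979)
n_1 = (+0.9436, -0.3311)
n_2 = (+0.8989, +0.4382)
n_3 = (+0.3689, +0.9295)
n_4 = (-0.6573, +0.7537)
n_5 = (-0.9928, -0.1194)
  (0,1): δ = 83.21°  ·
  (0,2): δ = 37.89°  ✓
  (0,3): δ = 4.48°  ✓
  (0,4): δ = 67.21°  ✓
  (0,5): δ = 122.98°  ·
  (1,2): δ = 134.68°  ·
  (1,3): δ = 92.31°  ·
  (1,4): δ = 29.57°  ✓
  (1,5): δ = 26.19°  ✓
  (2,3): δ = 137.64°  ·
  (2,4): δ = 74.90°  ✓
  (2,5): δ = 19.13°  ✓
  (3,4): δ = 117.26°  ·
  (3,5): δ = 61.49°  ✓
  (4,5): δ = 124.23°  ·
antipodal pairs: 8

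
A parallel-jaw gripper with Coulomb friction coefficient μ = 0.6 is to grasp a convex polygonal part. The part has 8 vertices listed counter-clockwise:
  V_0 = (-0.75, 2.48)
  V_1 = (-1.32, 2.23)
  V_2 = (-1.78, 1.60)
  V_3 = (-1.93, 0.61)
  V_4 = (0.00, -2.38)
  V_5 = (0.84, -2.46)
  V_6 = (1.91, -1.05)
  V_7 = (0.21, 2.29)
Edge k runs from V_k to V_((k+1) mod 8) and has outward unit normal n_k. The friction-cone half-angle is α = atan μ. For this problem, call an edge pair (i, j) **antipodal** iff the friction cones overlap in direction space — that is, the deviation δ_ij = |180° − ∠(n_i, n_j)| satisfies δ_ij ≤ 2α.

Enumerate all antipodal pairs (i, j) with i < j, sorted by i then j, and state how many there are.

count = 10; pairs: (0,4), (0,5), (1,4), (1,5), (2,5), (2,6), (3,6), (3,7), (4,6), (4,7)

α = atan 0.6 = 30.96°;  2α = 61.93°
n_0 = (-0.4017, +0.9158)
n_1 = (-0.8076, +0.5897)
n_2 = (-0.9887, +0.1498)
n_3 = (-0.8402, -0.5423)
n_4 = (-0.0948, -0.9955)
n_5 = (+0.7966, -0.6045)
n_6 = (+0.8912, +0.4536)
n_7 = (+0.1942, +0.9810)
  (0,1): δ = 149.82°  ·
  (0,2): δ = 122.30°  ·
  (0,3): δ = 80.84°  ·
  (0,4): δ = 29.12°  ✓
  (0,5): δ = 29.12°  ✓
  (0,6): δ = 93.29°  ·
  (0,7): δ = 145.12°  ·
  (1,2): δ = 152.48°  ·
  (1,3): δ = 111.02°  ·
  (1,4): δ = 59.30°  ✓
  (1,5): δ = 1.06°  ✓
  (1,6): δ = 63.11°  ·
  (1,7): δ = 114.94°  ·
  (2,3): δ = 138.54°  ·
  (2,4): δ = 86.82°  ·
  (2,5): δ = 28.58°  ✓
  (2,6): δ = 35.59°  ✓
  (2,7): δ = 87.42°  ·
  (3,4): δ = 128.28°  ·
  (3,5): δ = 70.04°  ·
  (3,6): δ = 5.87°  ✓
  (3,7): δ = 45.96°  ✓
  (4,5): δ = 121.75°  ·
  (4,6): δ = 57.58°  ✓
  (4,7): δ = 5.75°  ✓
  (5,6): δ = 115.83°  ·
  (5,7): δ = 64.00°  ·
  (6,7): δ = 128.17°  ·
antipodal pairs: 10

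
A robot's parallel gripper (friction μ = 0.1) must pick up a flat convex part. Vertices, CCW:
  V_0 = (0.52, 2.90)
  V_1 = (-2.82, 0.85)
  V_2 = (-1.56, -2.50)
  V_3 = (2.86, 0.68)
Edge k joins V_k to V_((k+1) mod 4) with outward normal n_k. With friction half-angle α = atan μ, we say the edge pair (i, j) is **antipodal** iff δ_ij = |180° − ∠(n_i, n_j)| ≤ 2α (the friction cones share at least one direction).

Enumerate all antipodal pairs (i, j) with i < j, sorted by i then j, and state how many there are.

count = 1; pairs: (0,2)

α = atan 0.1 = 5.71°;  2α = 11.42°
n_0 = (-0.5231, +0.8523)
n_1 = (-0.9360, -0.3520)
n_2 = (+0.5840, -0.8117)
n_3 = (+0.6883, +0.7255)
  (0,1): δ = 100.93°  ·
  (0,2): δ = 4.19°  ✓
  (0,3): δ = 104.97°  ·
  (1,2): δ = 74.88°  ·
  (1,3): δ = 25.90°  ·
  (2,3): δ = 79.23°  ·
antipodal pairs: 1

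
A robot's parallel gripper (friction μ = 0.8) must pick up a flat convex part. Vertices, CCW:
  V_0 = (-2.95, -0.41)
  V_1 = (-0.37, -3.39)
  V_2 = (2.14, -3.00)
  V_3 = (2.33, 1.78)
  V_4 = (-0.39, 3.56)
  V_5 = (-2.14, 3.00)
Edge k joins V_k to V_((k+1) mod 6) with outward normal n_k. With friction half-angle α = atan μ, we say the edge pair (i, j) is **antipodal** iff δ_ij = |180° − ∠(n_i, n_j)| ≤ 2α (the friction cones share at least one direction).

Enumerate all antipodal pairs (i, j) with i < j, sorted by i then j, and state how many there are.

count = 9; pairs: (0,2), (0,3), (0,4), (1,3), (1,4), (1,5), (2,4), (2,5), (3,5)

α = atan 0.8 = 38.66°;  2α = 77.32°
n_0 = (-0.7560, -0.6545)
n_1 = (+0.1535, -0.9881)
n_2 = (+0.9992, -0.0397)
n_3 = (+0.5476, +0.8368)
n_4 = (-0.3048, +0.9524)
n_5 = (-0.9729, +0.2311)
  (0,1): δ = 122.05°  ·
  (0,2): δ = 43.16°  ✓
  (0,3): δ = 15.91°  ✓
  (0,4): δ = 66.86°  ✓
  (0,5): δ = 125.75°  ·
  (1,2): δ = 101.11°  ·
  (1,3): δ = 42.03°  ✓
  (1,4): δ = 8.91°  ✓
  (1,5): δ = 67.81°  ✓
  (2,3): δ = 120.92°  ·
  (2,4): δ = 69.98°  ✓
  (2,5): δ = 11.09°  ✓
  (3,4): δ = 129.05°  ·
  (3,5): δ = 70.16°  ✓
  (4,5): δ = 121.11°  ·
antipodal pairs: 9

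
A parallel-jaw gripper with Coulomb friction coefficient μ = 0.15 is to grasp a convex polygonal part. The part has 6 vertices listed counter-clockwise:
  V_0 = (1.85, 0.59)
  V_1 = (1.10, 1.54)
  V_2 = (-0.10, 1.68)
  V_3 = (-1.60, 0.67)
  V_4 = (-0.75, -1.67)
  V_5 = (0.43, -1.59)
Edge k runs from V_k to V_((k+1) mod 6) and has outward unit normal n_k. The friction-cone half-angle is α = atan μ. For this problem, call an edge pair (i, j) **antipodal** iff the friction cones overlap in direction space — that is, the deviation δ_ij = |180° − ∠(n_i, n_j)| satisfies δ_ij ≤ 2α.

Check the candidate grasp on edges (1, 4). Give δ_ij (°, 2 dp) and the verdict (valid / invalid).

α = atan 0.15 = 8.53°;  2α = 17.06°
edge 1: e_1 = (-1.20, +0.14);  n_1 = (+0.1159, +0.9933)
edge 4: e_4 = (+1.18, +0.08);  n_4 = (+0.0676, -0.9977)
∠(n_1, n_4) = 169.47°
δ = |180° − 169.47°| = 10.53°
10.53° ≤ 2α = 17.06°  →  valid

δ = 10.53°, valid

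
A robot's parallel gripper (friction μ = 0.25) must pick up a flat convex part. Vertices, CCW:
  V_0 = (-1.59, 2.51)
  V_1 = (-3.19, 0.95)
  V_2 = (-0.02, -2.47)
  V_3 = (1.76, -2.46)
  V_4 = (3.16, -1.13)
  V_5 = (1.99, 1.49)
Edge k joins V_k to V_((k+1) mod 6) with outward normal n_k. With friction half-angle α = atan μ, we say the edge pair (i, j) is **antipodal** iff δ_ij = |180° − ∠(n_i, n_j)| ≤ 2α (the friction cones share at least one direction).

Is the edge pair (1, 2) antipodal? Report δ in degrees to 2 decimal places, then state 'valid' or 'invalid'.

δ = 132.51°, invalid

α = atan 0.25 = 14.04°;  2α = 28.07°
edge 1: e_1 = (+3.17, -3.42);  n_1 = (-0.7334, -0.6798)
edge 2: e_2 = (+1.78, +0.01);  n_2 = (+0.0056, -1.0000)
∠(n_1, n_2) = 47.49°
δ = |180° − 47.49°| = 132.51°
132.51° > 2α = 28.07°  →  invalid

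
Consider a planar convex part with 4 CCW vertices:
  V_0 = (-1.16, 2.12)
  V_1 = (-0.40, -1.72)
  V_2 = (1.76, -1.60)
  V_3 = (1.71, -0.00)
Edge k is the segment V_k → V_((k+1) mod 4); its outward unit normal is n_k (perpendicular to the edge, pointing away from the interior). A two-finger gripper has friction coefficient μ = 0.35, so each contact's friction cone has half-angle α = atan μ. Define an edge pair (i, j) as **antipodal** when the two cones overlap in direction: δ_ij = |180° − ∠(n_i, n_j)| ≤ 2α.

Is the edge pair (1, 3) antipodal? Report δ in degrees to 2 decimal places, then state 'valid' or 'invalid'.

α = atan 0.35 = 19.29°;  2α = 38.58°
edge 1: e_1 = (+2.16, +0.12);  n_1 = (+0.0555, -0.9985)
edge 3: e_3 = (-2.87, +2.12);  n_3 = (+0.5942, +0.8044)
∠(n_1, n_3) = 140.37°
δ = |180° − 140.37°| = 39.63°
39.63° > 2α = 38.58°  →  invalid

δ = 39.63°, invalid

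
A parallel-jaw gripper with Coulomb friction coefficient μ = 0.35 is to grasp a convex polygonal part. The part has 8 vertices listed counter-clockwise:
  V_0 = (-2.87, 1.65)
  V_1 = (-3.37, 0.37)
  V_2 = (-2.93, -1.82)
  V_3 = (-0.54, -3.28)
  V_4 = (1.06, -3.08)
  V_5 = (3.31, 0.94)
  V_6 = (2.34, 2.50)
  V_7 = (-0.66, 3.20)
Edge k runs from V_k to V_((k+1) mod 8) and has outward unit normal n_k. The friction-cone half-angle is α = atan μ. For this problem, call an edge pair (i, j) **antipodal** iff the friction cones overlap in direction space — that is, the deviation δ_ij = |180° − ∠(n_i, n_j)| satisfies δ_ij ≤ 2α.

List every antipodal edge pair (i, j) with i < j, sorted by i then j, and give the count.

α = atan 0.35 = 19.29°;  2α = 38.58°
n_0 = (-0.9315, +0.3639)
n_1 = (-0.9804, -0.1970)
n_2 = (-0.5213, -0.8534)
n_3 = (+0.1240, -0.9923)
n_4 = (+0.8726, -0.4884)
n_5 = (+0.8492, +0.5280)
n_6 = (+0.2272, +0.9738)
n_7 = (-0.5742, +0.8187)
  (0,1): δ = 147.30°  ·
  (0,2): δ = 100.08°  ·
  (0,3): δ = 61.54°  ·
  (0,4): δ = 7.90°  ✓
  (0,5): δ = 53.21°  ·
  (0,6): δ = 98.20°  ·
  (0,7): δ = 146.38°  ·
  (1,2): δ = 132.78°  ·
  (1,3): δ = 94.24°  ·
  (1,4): δ = 40.60°  ·
  (1,5): δ = 20.51°  ✓
  (1,6): δ = 65.51°  ·
  (1,7): δ = 113.68°  ·
  (2,3): δ = 141.46°  ·
  (2,4): δ = 87.82°  ·
  (2,5): δ = 26.71°  ✓
  (2,6): δ = 18.29°  ✓
  (2,7): δ = 66.46°  ·
  (3,4): δ = 126.36°  ·
  (3,5): δ = 65.25°  ·
  (3,6): δ = 20.26°  ✓
  (3,7): δ = 27.92°  ✓
  (4,5): δ = 118.89°  ·
  (4,6): δ = 73.90°  ·
  (4,7): δ = 25.72°  ✓
  (5,6): δ = 135.01°  ·
  (5,7): δ = 86.83°  ·
  (6,7): δ = 131.82°  ·
antipodal pairs: 7

count = 7; pairs: (0,4), (1,5), (2,5), (2,6), (3,6), (3,7), (4,7)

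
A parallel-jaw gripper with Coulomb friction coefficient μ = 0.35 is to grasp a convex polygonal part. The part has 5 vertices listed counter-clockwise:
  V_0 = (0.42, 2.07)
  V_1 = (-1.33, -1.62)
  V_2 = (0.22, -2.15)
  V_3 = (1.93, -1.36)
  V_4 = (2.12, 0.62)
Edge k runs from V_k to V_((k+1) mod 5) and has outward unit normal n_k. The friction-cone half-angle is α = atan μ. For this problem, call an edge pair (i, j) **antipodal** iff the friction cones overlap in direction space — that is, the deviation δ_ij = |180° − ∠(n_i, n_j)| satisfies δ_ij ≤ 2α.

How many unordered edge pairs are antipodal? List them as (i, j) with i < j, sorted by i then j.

count = 2; pairs: (0,3), (1,4)

α = atan 0.35 = 19.29°;  2α = 38.58°
n_0 = (-0.9035, +0.4285)
n_1 = (-0.3235, -0.9462)
n_2 = (+0.4194, -0.9078)
n_3 = (+0.9954, -0.0955)
n_4 = (+0.6489, +0.7608)
  (0,1): δ = 83.50°  ·
  (0,2): δ = 39.83°  ·
  (0,3): δ = 19.89°  ✓
  (0,4): δ = 74.91°  ·
  (1,2): δ = 136.33°  ·
  (1,3): δ = 76.60°  ·
  (1,4): δ = 21.58°  ✓
  (2,3): δ = 120.28°  ·
  (2,4): δ = 65.26°  ·
  (3,4): δ = 124.98°  ·
antipodal pairs: 2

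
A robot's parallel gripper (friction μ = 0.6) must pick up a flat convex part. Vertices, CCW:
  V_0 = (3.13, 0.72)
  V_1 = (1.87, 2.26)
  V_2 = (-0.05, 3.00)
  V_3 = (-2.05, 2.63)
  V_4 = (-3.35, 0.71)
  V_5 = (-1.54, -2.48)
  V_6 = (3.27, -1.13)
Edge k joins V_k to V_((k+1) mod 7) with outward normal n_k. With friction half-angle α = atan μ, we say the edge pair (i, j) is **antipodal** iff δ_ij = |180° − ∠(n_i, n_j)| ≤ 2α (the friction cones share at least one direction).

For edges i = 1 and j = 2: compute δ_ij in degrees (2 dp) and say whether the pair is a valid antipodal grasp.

δ = 148.44°, invalid

α = atan 0.6 = 30.96°;  2α = 61.93°
edge 1: e_1 = (-1.92, +0.74);  n_1 = (+0.3596, +0.9331)
edge 2: e_2 = (-2.00, -0.37);  n_2 = (-0.1819, +0.9833)
∠(n_1, n_2) = 31.56°
δ = |180° − 31.56°| = 148.44°
148.44° > 2α = 61.93°  →  invalid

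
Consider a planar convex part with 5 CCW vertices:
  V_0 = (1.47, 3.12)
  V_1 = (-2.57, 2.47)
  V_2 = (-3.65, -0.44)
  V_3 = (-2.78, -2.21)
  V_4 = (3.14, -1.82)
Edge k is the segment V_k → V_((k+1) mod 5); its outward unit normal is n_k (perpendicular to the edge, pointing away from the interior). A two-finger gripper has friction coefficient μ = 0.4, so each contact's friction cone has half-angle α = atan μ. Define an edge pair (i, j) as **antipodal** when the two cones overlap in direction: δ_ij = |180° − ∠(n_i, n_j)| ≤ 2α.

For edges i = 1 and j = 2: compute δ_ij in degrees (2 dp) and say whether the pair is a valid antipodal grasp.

α = atan 0.4 = 21.80°;  2α = 43.60°
edge 1: e_1 = (-1.08, -2.91);  n_1 = (-0.9375, +0.3479)
edge 2: e_2 = (+0.87, -1.77);  n_2 = (-0.8974, -0.4411)
∠(n_1, n_2) = 46.54°
δ = |180° − 46.54°| = 133.46°
133.46° > 2α = 43.60°  →  invalid

δ = 133.46°, invalid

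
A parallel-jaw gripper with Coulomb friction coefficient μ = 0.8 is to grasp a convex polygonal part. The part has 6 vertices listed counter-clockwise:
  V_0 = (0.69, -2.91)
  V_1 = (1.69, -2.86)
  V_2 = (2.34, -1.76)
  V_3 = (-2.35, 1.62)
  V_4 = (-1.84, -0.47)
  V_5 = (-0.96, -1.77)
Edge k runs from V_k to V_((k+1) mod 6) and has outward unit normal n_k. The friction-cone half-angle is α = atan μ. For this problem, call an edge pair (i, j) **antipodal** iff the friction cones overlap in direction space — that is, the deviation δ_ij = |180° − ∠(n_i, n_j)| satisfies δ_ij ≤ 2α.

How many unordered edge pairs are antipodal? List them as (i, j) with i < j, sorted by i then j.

count = 6; pairs: (0,2), (1,3), (1,4), (2,3), (2,4), (2,5)

α = atan 0.8 = 38.66°;  2α = 77.32°
n_0 = (+0.0499, -0.9988)
n_1 = (+0.8609, -0.5087)
n_2 = (+0.5847, +0.8113)
n_3 = (-0.9715, -0.2371)
n_4 = (-0.8281, -0.5606)
n_5 = (-0.5684, -0.8227)
  (0,1): δ = 123.44°  ·
  (0,2): δ = 38.64°  ✓
  (0,3): δ = 100.85°  ·
  (0,4): δ = 121.23°  ·
  (0,5): δ = 142.50°  ·
  (1,2): δ = 95.20°  ·
  (1,3): δ = 44.29°  ✓
  (1,4): δ = 64.67°  ✓
  (1,5): δ = 85.94°  ·
  (2,3): δ = 40.51°  ✓
  (2,4): δ = 20.13°  ✓
  (2,5): δ = 1.14°  ✓
  (3,4): δ = 159.62°  ·
  (3,5): δ = 138.35°  ·
  (4,5): δ = 158.74°  ·
antipodal pairs: 6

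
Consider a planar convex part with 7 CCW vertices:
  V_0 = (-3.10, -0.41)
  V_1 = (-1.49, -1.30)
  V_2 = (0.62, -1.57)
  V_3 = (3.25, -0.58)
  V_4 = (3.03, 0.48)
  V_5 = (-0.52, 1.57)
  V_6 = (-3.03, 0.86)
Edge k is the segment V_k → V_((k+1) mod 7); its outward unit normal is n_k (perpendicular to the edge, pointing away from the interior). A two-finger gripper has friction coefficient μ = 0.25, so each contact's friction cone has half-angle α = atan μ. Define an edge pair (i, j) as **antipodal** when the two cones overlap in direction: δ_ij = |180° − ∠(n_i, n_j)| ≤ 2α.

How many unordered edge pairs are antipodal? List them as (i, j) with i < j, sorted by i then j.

count = 5; pairs: (0,4), (1,4), (1,5), (2,5), (3,6)

α = atan 0.25 = 14.04°;  2α = 28.07°
n_0 = (-0.4838, -0.8752)
n_1 = (-0.1269, -0.9919)
n_2 = (+0.3523, -0.9359)
n_3 = (+0.9791, +0.2032)
n_4 = (+0.2935, +0.9560)
n_5 = (-0.2722, +0.9622)
n_6 = (-0.9985, +0.0550)
  (0,1): δ = 158.36°  ·
  (0,2): δ = 130.44°  ·
  (0,3): δ = 49.34°  ·
  (0,4): δ = 11.86°  ✓
  (0,5): δ = 44.73°  ·
  (0,6): δ = 115.78°  ·
  (1,2): δ = 152.08°  ·
  (1,3): δ = 70.98°  ·
  (1,4): δ = 9.78°  ✓
  (1,5): δ = 23.09°  ✓
  (1,6): δ = 94.14°  ·
  (2,3): δ = 98.90°  ·
  (2,4): δ = 37.70°  ·
  (2,5): δ = 4.83°  ✓
  (2,6): δ = 66.22°  ·
  (3,4): δ = 118.79°  ·
  (3,5): δ = 85.93°  ·
  (3,6): δ = 14.88°  ✓
  (4,5): δ = 147.14°  ·
  (4,6): δ = 76.09°  ·
  (5,6): δ = 108.95°  ·
antipodal pairs: 5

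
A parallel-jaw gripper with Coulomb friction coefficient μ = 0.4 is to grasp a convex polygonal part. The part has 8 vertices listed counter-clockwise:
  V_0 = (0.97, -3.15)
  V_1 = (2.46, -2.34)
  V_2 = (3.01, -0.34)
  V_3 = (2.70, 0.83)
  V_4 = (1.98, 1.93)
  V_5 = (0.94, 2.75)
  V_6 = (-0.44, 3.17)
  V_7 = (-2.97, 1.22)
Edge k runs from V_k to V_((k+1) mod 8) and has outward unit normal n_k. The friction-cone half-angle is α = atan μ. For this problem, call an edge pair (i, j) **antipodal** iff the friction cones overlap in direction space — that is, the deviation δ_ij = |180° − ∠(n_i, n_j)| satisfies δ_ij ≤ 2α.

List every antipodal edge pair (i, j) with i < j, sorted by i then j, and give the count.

α = atan 0.4 = 21.80°;  2α = 43.60°
n_0 = (+0.4776, -0.8786)
n_1 = (+0.9642, -0.2652)
n_2 = (+0.9666, +0.2561)
n_3 = (+0.8367, +0.5477)
n_4 = (+0.6192, +0.7853)
n_5 = (+0.2912, +0.9567)
n_6 = (-0.6105, +0.7920)
n_7 = (-0.7427, -0.6696)
  (0,1): δ = 133.91°  ·
  (0,2): δ = 103.69°  ·
  (0,3): δ = 85.32°  ·
  (0,4): δ = 66.78°  ·
  (0,5): δ = 45.46°  ·
  (0,6): δ = 9.09°  ✓
  (0,7): δ = 103.51°  ·
  (1,2): δ = 149.78°  ·
  (1,3): δ = 131.42°  ·
  (1,4): δ = 112.88°  ·
  (1,5): δ = 91.55°  ·
  (1,6): δ = 37.00°  ✓
  (1,7): δ = 57.41°  ·
  (2,3): δ = 161.63°  ·
  (2,4): δ = 143.09°  ·
  (2,5): δ = 121.77°  ·
  (2,6): δ = 67.22°  ·
  (2,7): δ = 27.20°  ✓
  (3,4): δ = 161.46°  ·
  (3,5): δ = 140.13°  ·
  (3,6): δ = 85.58°  ·
  (3,7): δ = 8.83°  ✓
  (4,5): δ = 158.67°  ·
  (4,6): δ = 104.12°  ·
  (4,7): δ = 9.71°  ✓
  (5,6): δ = 125.45°  ·
  (5,7): δ = 31.03°  ✓
  (6,7): δ = 85.59°  ·
antipodal pairs: 6

count = 6; pairs: (0,6), (1,6), (2,7), (3,7), (4,7), (5,7)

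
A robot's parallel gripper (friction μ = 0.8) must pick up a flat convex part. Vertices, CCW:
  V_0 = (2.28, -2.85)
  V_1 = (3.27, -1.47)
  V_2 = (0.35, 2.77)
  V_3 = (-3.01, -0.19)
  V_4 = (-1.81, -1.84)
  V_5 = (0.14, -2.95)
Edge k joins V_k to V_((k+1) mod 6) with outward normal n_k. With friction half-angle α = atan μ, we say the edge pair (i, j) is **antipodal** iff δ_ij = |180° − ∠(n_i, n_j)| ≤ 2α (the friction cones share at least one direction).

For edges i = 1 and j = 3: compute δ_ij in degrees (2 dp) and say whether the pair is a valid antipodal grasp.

δ = 1.47°, valid

α = atan 0.8 = 38.66°;  2α = 77.32°
edge 1: e_1 = (-2.92, +4.24);  n_1 = (+0.8236, +0.5672)
edge 3: e_3 = (+1.20, -1.65);  n_3 = (-0.8087, -0.5882)
∠(n_1, n_3) = 178.53°
δ = |180° − 178.53°| = 1.47°
1.47° ≤ 2α = 77.32°  →  valid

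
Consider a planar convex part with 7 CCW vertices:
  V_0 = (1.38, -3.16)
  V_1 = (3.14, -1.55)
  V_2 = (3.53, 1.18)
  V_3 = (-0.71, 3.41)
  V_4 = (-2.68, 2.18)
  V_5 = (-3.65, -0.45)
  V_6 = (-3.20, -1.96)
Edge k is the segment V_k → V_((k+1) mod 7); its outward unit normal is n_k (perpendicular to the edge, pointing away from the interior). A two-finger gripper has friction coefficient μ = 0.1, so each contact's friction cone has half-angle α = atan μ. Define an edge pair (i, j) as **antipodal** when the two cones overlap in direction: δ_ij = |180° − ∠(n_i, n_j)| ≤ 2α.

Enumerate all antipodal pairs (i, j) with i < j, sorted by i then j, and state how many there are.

count = 1; pairs: (0,3)

α = atan 0.1 = 5.71°;  2α = 11.42°
n_0 = (+0.6750, -0.7378)
n_1 = (+0.9899, -0.1414)
n_2 = (+0.4655, +0.8851)
n_3 = (-0.5296, +0.8482)
n_4 = (-0.9382, +0.3460)
n_5 = (-0.9583, -0.2856)
n_6 = (-0.2535, -0.9673)
  (0,1): δ = 140.58°  ·
  (0,2): δ = 70.19°  ·
  (0,3): δ = 10.47°  ✓
  (0,4): δ = 27.30°  ·
  (0,5): δ = 64.14°  ·
  (0,6): δ = 122.87°  ·
  (1,2): δ = 109.61°  ·
  (1,3): δ = 49.89°  ·
  (1,4): δ = 12.11°  ·
  (1,5): δ = 24.72°  ·
  (1,6): δ = 83.45°  ·
  (2,3): δ = 120.28°  ·
  (2,4): δ = 82.50°  ·
  (2,5): δ = 45.66°  ·
  (2,6): δ = 13.06°  ·
  (3,4): δ = 142.22°  ·
  (3,5): δ = 105.38°  ·
  (3,6): δ = 46.66°  ·
  (4,5): δ = 143.16°  ·
  (4,6): δ = 84.44°  ·
  (5,6): δ = 121.28°  ·
antipodal pairs: 1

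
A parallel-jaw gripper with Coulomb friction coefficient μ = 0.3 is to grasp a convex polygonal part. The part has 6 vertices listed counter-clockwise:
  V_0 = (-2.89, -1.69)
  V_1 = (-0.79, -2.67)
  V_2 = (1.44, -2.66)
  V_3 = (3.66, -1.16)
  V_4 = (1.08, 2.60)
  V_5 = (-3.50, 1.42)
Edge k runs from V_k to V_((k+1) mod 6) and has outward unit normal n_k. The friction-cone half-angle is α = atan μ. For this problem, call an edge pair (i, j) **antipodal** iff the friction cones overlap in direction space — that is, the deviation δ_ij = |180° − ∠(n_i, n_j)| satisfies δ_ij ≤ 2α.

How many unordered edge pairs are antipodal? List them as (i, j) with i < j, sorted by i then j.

α = atan 0.3 = 16.70°;  2α = 33.40°
n_0 = (-0.4229, -0.9062)
n_1 = (+0.0045, -1.0000)
n_2 = (+0.5599, -0.8286)
n_3 = (+0.8246, +0.5658)
n_4 = (-0.2495, +0.9684)
n_5 = (-0.9813, -0.1925)
  (0,1): δ = 154.73°  ·
  (0,2): δ = 120.94°  ·
  (0,3): δ = 30.53°  ✓
  (0,4): δ = 39.46°  ·
  (0,5): δ = 126.11°  ·
  (1,2): δ = 146.21°  ·
  (1,3): δ = 55.80°  ·
  (1,4): δ = 14.19°  ✓
  (1,5): δ = 100.84°  ·
  (2,3): δ = 89.59°  ·
  (2,4): δ = 19.60°  ✓
  (2,5): δ = 67.05°  ·
  (3,4): δ = 110.01°  ·
  (3,5): δ = 23.36°  ✓
  (4,5): δ = 93.35°  ·
antipodal pairs: 4

count = 4; pairs: (0,3), (1,4), (2,4), (3,5)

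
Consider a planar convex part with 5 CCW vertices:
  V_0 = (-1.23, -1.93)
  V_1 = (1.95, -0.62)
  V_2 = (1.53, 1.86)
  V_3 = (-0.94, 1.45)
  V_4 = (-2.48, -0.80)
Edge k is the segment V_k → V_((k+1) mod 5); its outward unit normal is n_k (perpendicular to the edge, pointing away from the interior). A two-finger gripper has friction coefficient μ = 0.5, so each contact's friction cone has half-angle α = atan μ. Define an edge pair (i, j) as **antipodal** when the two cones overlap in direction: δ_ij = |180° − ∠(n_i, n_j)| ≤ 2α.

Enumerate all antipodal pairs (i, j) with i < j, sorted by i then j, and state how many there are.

count = 5; pairs: (0,2), (0,3), (1,3), (1,4), (2,4)

α = atan 0.5 = 26.57°;  2α = 53.13°
n_0 = (+0.3809, -0.9246)
n_1 = (+0.9860, +0.1670)
n_2 = (-0.1638, +0.9865)
n_3 = (-0.8252, +0.5648)
n_4 = (-0.6706, -0.7418)
  (0,1): δ = 102.78°  ·
  (0,2): δ = 12.96°  ✓
  (0,3): δ = 33.22°  ✓
  (0,4): δ = 115.50°  ·
  (1,2): δ = 90.19°  ·
  (1,3): δ = 44.00°  ✓
  (1,4): δ = 38.27°  ✓
  (2,3): δ = 133.81°  ·
  (2,4): δ = 51.54°  ✓
  (3,4): δ = 97.72°  ·
antipodal pairs: 5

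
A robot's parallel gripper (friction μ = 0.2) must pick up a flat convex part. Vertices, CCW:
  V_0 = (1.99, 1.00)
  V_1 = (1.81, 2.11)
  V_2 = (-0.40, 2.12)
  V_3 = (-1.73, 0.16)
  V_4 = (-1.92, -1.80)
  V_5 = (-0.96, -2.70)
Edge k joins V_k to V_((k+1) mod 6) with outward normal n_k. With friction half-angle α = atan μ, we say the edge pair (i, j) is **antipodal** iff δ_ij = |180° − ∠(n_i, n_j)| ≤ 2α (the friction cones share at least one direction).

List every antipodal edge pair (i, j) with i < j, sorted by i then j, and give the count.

count = 2; pairs: (0,3), (2,5)

α = atan 0.2 = 11.31°;  2α = 22.62°
n_0 = (+0.9871, +0.1601)
n_1 = (+0.0045, +1.0000)
n_2 = (-0.8275, +0.5615)
n_3 = (-0.9953, +0.0965)
n_4 = (-0.6839, -0.7295)
n_5 = (+0.7819, -0.6234)
  (0,1): δ = 99.47°  ·
  (0,2): δ = 43.37°  ·
  (0,3): δ = 14.75°  ✓
  (0,4): δ = 37.64°  ·
  (0,5): δ = 132.22°  ·
  (1,2): δ = 123.90°  ·
  (1,3): δ = 95.28°  ·
  (1,4): δ = 42.89°  ·
  (1,5): δ = 51.69°  ·
  (2,3): δ = 151.38°  ·
  (2,4): δ = 98.99°  ·
  (2,5): δ = 4.41°  ✓
  (3,4): δ = 127.62°  ·
  (3,5): δ = 33.03°  ·
  (4,5): δ = 85.41°  ·
antipodal pairs: 2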